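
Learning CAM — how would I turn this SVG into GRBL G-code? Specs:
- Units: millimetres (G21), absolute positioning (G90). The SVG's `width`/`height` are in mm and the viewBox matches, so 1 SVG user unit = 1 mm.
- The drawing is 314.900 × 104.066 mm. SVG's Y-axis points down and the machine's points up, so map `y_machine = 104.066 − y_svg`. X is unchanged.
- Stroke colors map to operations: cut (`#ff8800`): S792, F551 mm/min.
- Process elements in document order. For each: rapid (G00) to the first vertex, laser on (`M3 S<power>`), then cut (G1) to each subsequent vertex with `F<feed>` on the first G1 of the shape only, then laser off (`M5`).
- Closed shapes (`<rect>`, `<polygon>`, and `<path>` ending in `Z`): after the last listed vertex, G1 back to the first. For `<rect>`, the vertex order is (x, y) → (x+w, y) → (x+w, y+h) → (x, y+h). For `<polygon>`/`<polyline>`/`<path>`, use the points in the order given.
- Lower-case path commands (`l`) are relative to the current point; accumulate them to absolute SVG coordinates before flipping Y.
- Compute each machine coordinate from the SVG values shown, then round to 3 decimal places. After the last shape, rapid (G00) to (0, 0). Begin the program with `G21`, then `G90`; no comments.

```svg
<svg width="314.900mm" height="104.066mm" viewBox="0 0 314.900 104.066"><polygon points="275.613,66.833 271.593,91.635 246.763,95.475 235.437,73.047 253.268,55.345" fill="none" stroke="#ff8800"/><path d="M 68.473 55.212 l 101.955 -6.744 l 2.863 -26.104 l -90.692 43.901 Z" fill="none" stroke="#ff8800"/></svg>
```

1 u = 1 mm; y_m = 104.066 − y.

[1] `<polygon>` regular polygon, #ff8800→cut S792 F551: (275.613,37.233) → (271.593,12.431) → (246.763,8.591) → (235.437,31.019) → (253.268,48.721) → (275.613,37.233) (closed)

[2] `<path>` closed polygon, #ff8800→cut S792 F551: (68.473,48.854) → (170.428,55.598) → (173.291,81.702) → (82.599,37.801) → (68.473,48.854) (closed)

G21
G90
G00 X275.613 Y37.233
M3 S792
G1 X271.593 Y12.431 F551
G1 X246.763 Y8.591
G1 X235.437 Y31.019
G1 X253.268 Y48.721
G1 X275.613 Y37.233
M5
G00 X68.473 Y48.854
M3 S792
G1 X170.428 Y55.598 F551
G1 X173.291 Y81.702
G1 X82.599 Y37.801
G1 X68.473 Y48.854
M5
G00 X0.000 Y0.000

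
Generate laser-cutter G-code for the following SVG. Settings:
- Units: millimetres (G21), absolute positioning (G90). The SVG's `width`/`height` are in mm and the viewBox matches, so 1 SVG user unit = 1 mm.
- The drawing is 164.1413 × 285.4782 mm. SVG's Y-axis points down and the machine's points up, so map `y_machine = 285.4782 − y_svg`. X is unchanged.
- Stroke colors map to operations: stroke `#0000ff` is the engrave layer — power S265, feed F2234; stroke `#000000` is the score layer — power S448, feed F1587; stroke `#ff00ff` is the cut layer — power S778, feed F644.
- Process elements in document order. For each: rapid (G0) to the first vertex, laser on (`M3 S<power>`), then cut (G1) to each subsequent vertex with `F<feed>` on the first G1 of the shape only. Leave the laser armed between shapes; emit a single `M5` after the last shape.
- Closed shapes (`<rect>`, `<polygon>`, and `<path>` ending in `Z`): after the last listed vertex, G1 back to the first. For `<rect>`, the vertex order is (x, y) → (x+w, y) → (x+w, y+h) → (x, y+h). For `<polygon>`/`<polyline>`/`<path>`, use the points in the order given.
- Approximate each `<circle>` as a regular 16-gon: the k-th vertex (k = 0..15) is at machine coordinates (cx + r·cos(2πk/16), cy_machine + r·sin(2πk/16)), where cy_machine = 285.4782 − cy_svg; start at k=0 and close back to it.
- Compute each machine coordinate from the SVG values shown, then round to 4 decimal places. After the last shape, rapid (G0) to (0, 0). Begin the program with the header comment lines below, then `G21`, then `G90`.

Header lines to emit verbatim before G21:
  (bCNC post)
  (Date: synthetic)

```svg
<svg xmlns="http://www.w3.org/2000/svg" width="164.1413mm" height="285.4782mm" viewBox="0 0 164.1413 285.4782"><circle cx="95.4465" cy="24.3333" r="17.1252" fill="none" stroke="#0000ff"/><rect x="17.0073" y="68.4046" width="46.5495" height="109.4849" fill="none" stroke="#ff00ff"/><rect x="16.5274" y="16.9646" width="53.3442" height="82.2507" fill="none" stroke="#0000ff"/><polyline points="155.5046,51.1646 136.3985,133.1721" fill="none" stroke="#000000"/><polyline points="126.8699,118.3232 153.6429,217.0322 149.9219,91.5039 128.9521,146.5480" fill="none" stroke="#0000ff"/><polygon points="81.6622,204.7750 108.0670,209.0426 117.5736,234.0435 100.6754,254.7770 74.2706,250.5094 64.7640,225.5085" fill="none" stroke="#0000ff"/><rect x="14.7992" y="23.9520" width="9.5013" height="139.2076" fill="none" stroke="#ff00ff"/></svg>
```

(bCNC post)
(Date: synthetic)
G21
G90
G0 X112.5717 Y261.1449
M3 S265
G1 X111.2681 Y267.6984 F2234
G1 X107.5558 Y273.2542
G1 X102.0000 Y276.9665
G1 X95.4465 Y278.2701
G1 X88.8930 Y276.9665
G1 X83.3372 Y273.2542
G1 X79.6249 Y267.6984
G1 X78.3213 Y261.1449
G1 X79.6249 Y254.5914
G1 X83.3372 Y249.0356
G1 X88.8930 Y245.3233
G1 X95.4465 Y244.0197
G1 X102.0000 Y245.3233
G1 X107.5558 Y249.0356
G1 X111.2681 Y254.5914
G1 X112.5717 Y261.1449
G0 X17.0073 Y217.0736
M3 S778
G1 X63.5568 Y217.0736 F644
G1 X63.5568 Y107.5887
G1 X17.0073 Y107.5887
G1 X17.0073 Y217.0736
G0 X16.5274 Y268.5136
M3 S265
G1 X69.8716 Y268.5136 F2234
G1 X69.8716 Y186.2629
G1 X16.5274 Y186.2629
G1 X16.5274 Y268.5136
G0 X155.5046 Y234.3136
M3 S448
G1 X136.3985 Y152.3061 F1587
G0 X126.8699 Y167.1550
M3 S265
G1 X153.6429 Y68.4460 F2234
G1 X149.9219 Y193.9743
G1 X128.9521 Y138.9302
G0 X81.6622 Y80.7032
M3 S265
G1 X108.0670 Y76.4356 F2234
G1 X117.5736 Y51.4347
G1 X100.6754 Y30.7012
G1 X74.2706 Y34.9688
G1 X64.7640 Y59.9697
G1 X81.6622 Y80.7032
G0 X14.7992 Y261.5262
M3 S778
G1 X24.3005 Y261.5262 F644
G1 X24.3005 Y122.3186
G1 X14.7992 Y122.3186
G1 X14.7992 Y261.5262
M5
G0 X0.0000 Y0.0000

Since the viewBox matches the mm dimensions, user units are millimetres directly. The only transform is the Y-flip y_m = 285.4782 − y_svg.

Shape 1 is a circle drawn with `<circle>`. Its stroke #0000ff means engrave at S265, F2234. After flipping Y the toolpath is (112.5717,261.1449) → (111.2681,267.6984) → (107.5558,273.2542) → (102.0000,276.9665) → (95.4465,278.2701) → (88.8930,276.9665) → (83.3372,273.2542) → (79.6249,267.6984) → (78.3213,261.1449) → (79.6249,254.5914) → (83.3372,249.0356) → (88.8930,245.3233) → (95.4465,244.0197) → (102.0000,245.3233) → (107.5558,249.0356) → (111.2681,254.5914) → (112.5717,261.1449), returning to the start.

Shape 2 is a rectangle drawn with `<rect>`. Its stroke #ff00ff means cut at S778, F644. After flipping Y the toolpath is (17.0073,217.0736) → (63.5568,217.0736) → (63.5568,107.5887) → (17.0073,107.5887) → (17.0073,217.0736), returning to the start.

Shape 3 is a rectangle drawn with `<rect>`. Its stroke #0000ff means engrave at S265, F2234. After flipping Y the toolpath is (16.5274,268.5136) → (69.8716,268.5136) → (69.8716,186.2629) → (16.5274,186.2629) → (16.5274,268.5136), returning to the start.

Shape 4 is a line segment drawn with `<polyline>`. Its stroke #000000 means score at S448, F1587. After flipping Y the toolpath is (155.5046,234.3136) → (136.3985,152.3061).

Shape 5 is a open polyline drawn with `<polyline>`. Its stroke #0000ff means engrave at S265, F2234. After flipping Y the toolpath is (126.8699,167.1550) → (153.6429,68.4460) → (149.9219,193.9743) → (128.9521,138.9302).

Shape 6 is a regular polygon drawn with `<polygon>`. Its stroke #0000ff means engrave at S265, F2234. After flipping Y the toolpath is (81.6622,80.7032) → (108.0670,76.4356) → (117.5736,51.4347) → (100.6754,30.7012) → (74.2706,34.9688) → (64.7640,59.9697) → (81.6622,80.7032), returning to the start.

Shape 7 is a rectangle drawn with `<rect>`. Its stroke #ff00ff means cut at S778, F644. After flipping Y the toolpath is (14.7992,261.5262) → (24.3005,261.5262) → (24.3005,122.3186) → (14.7992,122.3186) → (14.7992,261.5262), returning to the start.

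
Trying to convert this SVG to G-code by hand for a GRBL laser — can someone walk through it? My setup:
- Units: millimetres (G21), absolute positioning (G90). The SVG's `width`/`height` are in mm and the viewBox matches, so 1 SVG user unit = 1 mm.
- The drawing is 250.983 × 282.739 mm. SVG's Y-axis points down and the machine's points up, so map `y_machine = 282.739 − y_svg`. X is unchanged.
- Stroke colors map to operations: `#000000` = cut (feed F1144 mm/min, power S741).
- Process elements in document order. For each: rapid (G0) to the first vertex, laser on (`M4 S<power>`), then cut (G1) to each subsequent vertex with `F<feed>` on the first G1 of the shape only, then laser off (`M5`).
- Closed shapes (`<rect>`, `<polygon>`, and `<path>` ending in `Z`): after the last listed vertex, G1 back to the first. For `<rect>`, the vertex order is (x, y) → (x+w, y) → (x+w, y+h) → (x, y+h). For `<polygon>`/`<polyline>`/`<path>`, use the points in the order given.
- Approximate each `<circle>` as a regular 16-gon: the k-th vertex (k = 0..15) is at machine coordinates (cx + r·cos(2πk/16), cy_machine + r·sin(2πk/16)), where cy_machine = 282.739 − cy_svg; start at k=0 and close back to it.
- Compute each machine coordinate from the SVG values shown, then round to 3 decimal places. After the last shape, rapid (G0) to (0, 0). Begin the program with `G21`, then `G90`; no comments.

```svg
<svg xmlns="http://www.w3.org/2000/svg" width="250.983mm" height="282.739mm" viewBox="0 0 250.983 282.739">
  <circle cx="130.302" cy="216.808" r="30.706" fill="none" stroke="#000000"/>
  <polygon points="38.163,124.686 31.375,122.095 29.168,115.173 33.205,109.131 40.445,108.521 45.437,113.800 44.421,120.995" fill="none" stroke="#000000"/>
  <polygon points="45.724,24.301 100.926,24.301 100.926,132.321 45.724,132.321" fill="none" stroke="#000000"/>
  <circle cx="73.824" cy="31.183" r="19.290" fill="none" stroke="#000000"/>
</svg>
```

viewBox `0 0 250.983 282.739` with mm width/height → 1 unit = 1 mm. Flip: y_m = 282.739 − y_svg.

**Shape 1** — `<circle>` circle, stroke `#000000` → cut (S741, F1144). Machine vertices: (161.008,65.931) → (158.671,77.682) → (152.014,87.643) → (142.053,94.300) → (130.302,96.637) → (118.551,94.300) → (108.590,87.643) → (101.933,77.682) → (99.596,65.931) → (101.933,54.180) → (108.590,44.219) → (118.551,37.562) → (130.302,35.225) → (142.053,37.562) → (152.014,44.219) → (158.671,54.180) → (161.008,65.931). Closed: final G1 returns to the first vertex.

**Shape 2** — `<polygon>` regular polygon, stroke `#000000` → cut (S741, F1144). Machine vertices: (38.163,158.053) → (31.375,160.644) → (29.168,167.566) → (33.205,173.608) → (40.445,174.218) → (45.437,168.939) → (44.421,161.744) → (38.163,158.053). Closed: final G1 returns to the first vertex.

**Shape 3** — `<polygon>` rectangle, stroke `#000000` → cut (S741, F1144). Machine vertices: (45.724,258.438) → (100.926,258.438) → (100.926,150.418) → (45.724,150.418) → (45.724,258.438). Closed: final G1 returns to the first vertex.

**Shape 4** — `<circle>` circle, stroke `#000000` → cut (S741, F1144). Machine vertices: (93.114,251.556) → (91.646,258.938) → (87.464,265.196) → (81.206,269.378) → (73.824,270.846) → (66.442,269.378) → (60.184,265.196) → (56.002,258.938) → (54.534,251.556) → (56.002,244.174) → (60.184,237.916) → (66.442,233.734) → (73.824,232.266) → (81.206,233.734) → (87.464,237.916) → (91.646,244.174) → (93.114,251.556). Closed: final G1 returns to the first vertex.

G21
G90
G0 X161.008 Y65.931
M4 S741
G1 X158.671 Y77.682 F1144
G1 X152.014 Y87.643
G1 X142.053 Y94.300
G1 X130.302 Y96.637
G1 X118.551 Y94.300
G1 X108.590 Y87.643
G1 X101.933 Y77.682
G1 X99.596 Y65.931
G1 X101.933 Y54.180
G1 X108.590 Y44.219
G1 X118.551 Y37.562
G1 X130.302 Y35.225
G1 X142.053 Y37.562
G1 X152.014 Y44.219
G1 X158.671 Y54.180
G1 X161.008 Y65.931
M5
G0 X38.163 Y158.053
M4 S741
G1 X31.375 Y160.644 F1144
G1 X29.168 Y167.566
G1 X33.205 Y173.608
G1 X40.445 Y174.218
G1 X45.437 Y168.939
G1 X44.421 Y161.744
G1 X38.163 Y158.053
M5
G0 X45.724 Y258.438
M4 S741
G1 X100.926 Y258.438 F1144
G1 X100.926 Y150.418
G1 X45.724 Y150.418
G1 X45.724 Y258.438
M5
G0 X93.114 Y251.556
M4 S741
G1 X91.646 Y258.938 F1144
G1 X87.464 Y265.196
G1 X81.206 Y269.378
G1 X73.824 Y270.846
G1 X66.442 Y269.378
G1 X60.184 Y265.196
G1 X56.002 Y258.938
G1 X54.534 Y251.556
G1 X56.002 Y244.174
G1 X60.184 Y237.916
G1 X66.442 Y233.734
G1 X73.824 Y232.266
G1 X81.206 Y233.734
G1 X87.464 Y237.916
G1 X91.646 Y244.174
G1 X93.114 Y251.556
M5
G0 X0.000 Y0.000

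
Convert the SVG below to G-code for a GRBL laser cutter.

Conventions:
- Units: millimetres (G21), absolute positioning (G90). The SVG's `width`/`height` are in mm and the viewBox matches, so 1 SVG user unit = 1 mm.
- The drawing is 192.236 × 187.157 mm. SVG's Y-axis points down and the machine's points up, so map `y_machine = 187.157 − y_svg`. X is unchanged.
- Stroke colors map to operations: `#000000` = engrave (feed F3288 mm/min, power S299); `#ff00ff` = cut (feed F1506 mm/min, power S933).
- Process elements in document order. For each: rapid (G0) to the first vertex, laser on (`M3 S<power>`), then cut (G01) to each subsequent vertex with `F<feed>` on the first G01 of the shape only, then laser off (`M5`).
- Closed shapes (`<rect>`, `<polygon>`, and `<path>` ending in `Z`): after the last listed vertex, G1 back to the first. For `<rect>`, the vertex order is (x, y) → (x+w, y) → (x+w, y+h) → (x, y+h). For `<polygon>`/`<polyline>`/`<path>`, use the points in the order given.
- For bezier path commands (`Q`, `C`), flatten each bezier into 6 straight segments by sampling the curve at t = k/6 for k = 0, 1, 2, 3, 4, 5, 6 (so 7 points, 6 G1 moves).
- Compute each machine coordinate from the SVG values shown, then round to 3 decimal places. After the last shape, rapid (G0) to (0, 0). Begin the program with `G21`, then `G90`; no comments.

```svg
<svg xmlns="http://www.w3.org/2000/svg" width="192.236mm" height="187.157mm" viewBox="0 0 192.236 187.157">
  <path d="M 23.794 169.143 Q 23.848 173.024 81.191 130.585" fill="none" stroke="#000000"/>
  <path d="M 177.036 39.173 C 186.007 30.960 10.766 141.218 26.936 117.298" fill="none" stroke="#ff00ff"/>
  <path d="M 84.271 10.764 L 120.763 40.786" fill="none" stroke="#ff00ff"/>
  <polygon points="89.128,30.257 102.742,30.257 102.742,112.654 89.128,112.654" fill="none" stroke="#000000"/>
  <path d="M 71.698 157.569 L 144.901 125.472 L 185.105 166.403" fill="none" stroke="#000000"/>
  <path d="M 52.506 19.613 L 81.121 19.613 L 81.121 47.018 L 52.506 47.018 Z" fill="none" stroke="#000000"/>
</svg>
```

G21
G90
G0 X23.794 Y18.014
M3 S299
G01 X25.403 Y18.007 F3288
G01 X30.195 Y20.573
G01 X38.170 Y25.713
G01 X49.328 Y33.426
G01 X63.668 Y43.712
G01 X81.191 Y56.572
M5
G0 X177.036 Y147.984
M3 S933
G01 X167.909 Y143.388 F1506
G01 X138.515 Y126.064
G01 X99.286 Y103.031
G01 X60.658 Y81.308
G01 X33.063 Y67.911
G01 X26.936 Y69.859
M5
G0 X84.271 Y176.393
M3 S933
G01 X120.763 Y146.371 F1506
M5
G0 X89.128 Y156.900
M3 S299
G01 X102.742 Y156.900 F3288
G01 X102.742 Y74.503
G01 X89.128 Y74.503
G01 X89.128 Y156.900
M5
G0 X71.698 Y29.588
M3 S299
G01 X144.901 Y61.685 F3288
G01 X185.105 Y20.754
M5
G0 X52.506 Y167.544
M3 S299
G01 X81.121 Y167.544 F3288
G01 X81.121 Y140.139
G01 X52.506 Y140.139
G01 X52.506 Y167.544
M5
G0 X0.000 Y0.000

Since the viewBox matches the mm dimensions, user units are millimetres directly. The only transform is the Y-flip y_m = 187.157 − y_svg.

Shape 1 is a quadratic bezier drawn with `<path>`. Its stroke #000000 means engrave at S299, F3288. After flipping Y the toolpath is (23.794,18.014) → (25.403,18.007) → (30.195,20.573) → (38.170,25.713) → (49.328,33.426) → (63.668,43.712) → (81.191,56.572).

Shape 2 is a cubic bezier drawn with `<path>`. Its stroke #ff00ff means cut at S933, F1506. After flipping Y the toolpath is (177.036,147.984) → (167.909,143.388) → (138.515,126.064) → (99.286,103.031) → (60.658,81.308) → (33.063,67.911) → (26.936,69.859).

Shape 3 is a line segment drawn with `<path>`. Its stroke #ff00ff means cut at S933, F1506. After flipping Y the toolpath is (84.271,176.393) → (120.763,146.371).

Shape 4 is a rectangle drawn with `<polygon>`. Its stroke #000000 means engrave at S299, F3288. After flipping Y the toolpath is (89.128,156.900) → (102.742,156.900) → (102.742,74.503) → (89.128,74.503) → (89.128,156.900), returning to the start.

Shape 5 is a open polyline drawn with `<path>`. Its stroke #000000 means engrave at S299, F3288. After flipping Y the toolpath is (71.698,29.588) → (144.901,61.685) → (185.105,20.754).

Shape 6 is a rectangle drawn with `<path>`. Its stroke #000000 means engrave at S299, F3288. After flipping Y the toolpath is (52.506,167.544) → (81.121,167.544) → (81.121,140.139) → (52.506,140.139) → (52.506,167.544), returning to the start.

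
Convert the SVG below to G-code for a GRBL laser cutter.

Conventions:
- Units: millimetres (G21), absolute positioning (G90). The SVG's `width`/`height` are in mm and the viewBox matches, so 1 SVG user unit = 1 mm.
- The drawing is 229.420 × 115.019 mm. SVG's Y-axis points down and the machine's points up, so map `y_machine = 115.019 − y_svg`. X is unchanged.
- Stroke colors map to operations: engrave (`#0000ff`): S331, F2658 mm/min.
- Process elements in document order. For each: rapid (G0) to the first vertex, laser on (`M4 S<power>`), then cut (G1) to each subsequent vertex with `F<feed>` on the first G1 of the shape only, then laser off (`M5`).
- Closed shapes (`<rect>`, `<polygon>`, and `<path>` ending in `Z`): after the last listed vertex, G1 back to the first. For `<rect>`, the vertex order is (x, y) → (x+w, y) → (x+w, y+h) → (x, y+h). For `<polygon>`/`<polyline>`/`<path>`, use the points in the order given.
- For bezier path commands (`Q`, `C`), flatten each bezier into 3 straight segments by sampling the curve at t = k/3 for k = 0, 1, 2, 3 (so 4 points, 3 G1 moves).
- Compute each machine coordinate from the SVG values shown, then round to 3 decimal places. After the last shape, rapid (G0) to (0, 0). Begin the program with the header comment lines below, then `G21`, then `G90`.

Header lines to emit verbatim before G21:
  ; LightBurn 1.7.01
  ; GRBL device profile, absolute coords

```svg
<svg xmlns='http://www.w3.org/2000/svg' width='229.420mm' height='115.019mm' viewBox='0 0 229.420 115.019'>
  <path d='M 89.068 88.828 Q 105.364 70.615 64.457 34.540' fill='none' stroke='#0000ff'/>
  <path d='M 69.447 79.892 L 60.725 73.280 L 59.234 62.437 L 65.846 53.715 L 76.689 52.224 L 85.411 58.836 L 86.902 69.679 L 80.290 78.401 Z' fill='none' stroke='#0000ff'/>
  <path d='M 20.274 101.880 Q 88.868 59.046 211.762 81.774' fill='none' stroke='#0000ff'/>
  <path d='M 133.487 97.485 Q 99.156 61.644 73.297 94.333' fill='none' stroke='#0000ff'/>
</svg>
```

; LightBurn 1.7.01
; GRBL device profile, absolute coords
G21
G90
G0 X89.068 Y26.191
M4 S331
G1 X93.576 Y40.318 F2658
G1 X85.372 Y58.414
G1 X64.457 Y80.479
M5
G0 X69.447 Y35.127
M4 S331
G1 X60.725 Y41.739 F2658
G1 X59.234 Y52.582
G1 X65.846 Y61.304
G1 X76.689 Y62.795
G1 X85.411 Y56.183
G1 X86.902 Y45.340
G1 X80.290 Y36.618
G1 X69.447 Y35.127
M5
G0 X20.274 Y13.139
M4 S331
G1 X72.037 Y34.410 F2658
G1 X135.866 Y41.112
G1 X211.762 Y33.245
M5
G0 X133.487 Y17.534
M4 S331
G1 X111.541 Y33.814 F2658
G1 X91.478 Y34.864
G1 X73.297 Y20.686
M5
G0 X0.000 Y0.000

1 u = 1 mm; y_m = 115.019 − y.

[1] `<path>` quadratic bezier, #0000ff→engrave S331 F2658: (89.068,26.191) → (93.576,40.318) → (85.372,58.414) → (64.457,80.479)

[2] `<path>` regular polygon, #0000ff→engrave S331 F2658: (69.447,35.127) → (60.725,41.739) → (59.234,52.582) → (65.846,61.304) → (76.689,62.795) → (85.411,56.183) → (86.902,45.340) → (80.290,36.618) → (69.447,35.127) (closed)

[3] `<path>` quadratic bezier, #0000ff→engrave S331 F2658: (20.274,13.139) → (72.037,34.410) → (135.866,41.112) → (211.762,33.245)

[4] `<path>` quadratic bezier, #0000ff→engrave S331 F2658: (133.487,17.534) → (111.541,33.814) → (91.478,34.864) → (73.297,20.686)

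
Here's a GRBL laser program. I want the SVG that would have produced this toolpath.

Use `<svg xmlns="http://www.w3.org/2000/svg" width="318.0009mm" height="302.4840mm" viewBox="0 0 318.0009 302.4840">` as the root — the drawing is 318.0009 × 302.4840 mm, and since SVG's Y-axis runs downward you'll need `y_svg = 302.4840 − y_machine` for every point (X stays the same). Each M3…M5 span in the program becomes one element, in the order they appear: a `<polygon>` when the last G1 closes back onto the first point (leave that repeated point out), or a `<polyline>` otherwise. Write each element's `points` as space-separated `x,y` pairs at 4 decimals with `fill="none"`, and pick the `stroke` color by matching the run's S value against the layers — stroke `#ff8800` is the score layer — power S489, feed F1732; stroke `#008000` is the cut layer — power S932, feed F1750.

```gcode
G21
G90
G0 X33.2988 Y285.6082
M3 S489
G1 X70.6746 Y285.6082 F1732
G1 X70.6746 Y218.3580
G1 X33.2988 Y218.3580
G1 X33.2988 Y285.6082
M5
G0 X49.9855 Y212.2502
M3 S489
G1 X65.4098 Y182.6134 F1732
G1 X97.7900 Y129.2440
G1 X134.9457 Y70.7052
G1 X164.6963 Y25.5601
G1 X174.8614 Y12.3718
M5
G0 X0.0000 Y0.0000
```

y_svg = 302.4840 − y_m. Every run uses S489, so all elements get stroke `#ff8800` (score).

[1] closed run; points: 33.2988,16.8758 70.6746,16.8758 70.6746,84.1260 33.2988,84.1260

[2] open run; points: 49.9855,90.2338 65.4098,119.8706 97.7900,173.2400 134.9457,231.7788 164.6963,276.9239 174.8614,290.1122

<svg xmlns="http://www.w3.org/2000/svg" width="318.0009mm" height="302.4840mm" viewBox="0 0 318.0009 302.4840">
  <polygon points="33.2988,16.8758 70.6746,16.8758 70.6746,84.1260 33.2988,84.1260" fill="none" stroke="#ff8800"/>
  <polyline points="49.9855,90.2338 65.4098,119.8706 97.7900,173.2400 134.9457,231.7788 164.6963,276.9239 174.8614,290.1122" fill="none" stroke="#ff8800"/>
</svg>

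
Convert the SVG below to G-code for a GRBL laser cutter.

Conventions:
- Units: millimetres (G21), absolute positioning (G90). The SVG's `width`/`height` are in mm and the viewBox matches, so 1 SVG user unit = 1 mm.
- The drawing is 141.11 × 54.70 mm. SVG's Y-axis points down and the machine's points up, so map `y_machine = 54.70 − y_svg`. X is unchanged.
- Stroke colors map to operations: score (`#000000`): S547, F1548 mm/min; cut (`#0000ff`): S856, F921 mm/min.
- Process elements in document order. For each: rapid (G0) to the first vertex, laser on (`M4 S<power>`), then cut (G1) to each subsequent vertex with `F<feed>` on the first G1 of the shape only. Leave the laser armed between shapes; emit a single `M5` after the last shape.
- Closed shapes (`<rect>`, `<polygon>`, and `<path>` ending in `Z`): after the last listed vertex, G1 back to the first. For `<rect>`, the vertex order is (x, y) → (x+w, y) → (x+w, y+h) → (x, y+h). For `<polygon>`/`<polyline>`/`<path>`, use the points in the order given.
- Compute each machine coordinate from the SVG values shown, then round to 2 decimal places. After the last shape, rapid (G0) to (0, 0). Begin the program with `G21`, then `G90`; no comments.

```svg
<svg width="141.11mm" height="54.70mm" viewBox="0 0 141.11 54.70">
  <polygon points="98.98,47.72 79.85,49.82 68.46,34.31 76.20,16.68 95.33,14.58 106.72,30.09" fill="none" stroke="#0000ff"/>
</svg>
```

Since the viewBox matches the mm dimensions, user units are millimetres directly. The only transform is the Y-flip y_m = 54.70 − y_svg.

Shape 1 is a regular polygon drawn with `<polygon>`. Its stroke #0000ff means cut at S856, F921. After flipping Y the toolpath is (98.98,6.98) → (79.85,4.88) → (68.46,20.39) → (76.20,38.02) → (95.33,40.12) → (106.72,24.61) → (98.98,6.98), returning to the start.

G21
G90
G0 X98.98 Y6.98
M4 S856
G1 X79.85 Y4.88 F921
G1 X68.46 Y20.39
G1 X76.20 Y38.02
G1 X95.33 Y40.12
G1 X106.72 Y24.61
G1 X98.98 Y6.98
M5
G0 X0.00 Y0.00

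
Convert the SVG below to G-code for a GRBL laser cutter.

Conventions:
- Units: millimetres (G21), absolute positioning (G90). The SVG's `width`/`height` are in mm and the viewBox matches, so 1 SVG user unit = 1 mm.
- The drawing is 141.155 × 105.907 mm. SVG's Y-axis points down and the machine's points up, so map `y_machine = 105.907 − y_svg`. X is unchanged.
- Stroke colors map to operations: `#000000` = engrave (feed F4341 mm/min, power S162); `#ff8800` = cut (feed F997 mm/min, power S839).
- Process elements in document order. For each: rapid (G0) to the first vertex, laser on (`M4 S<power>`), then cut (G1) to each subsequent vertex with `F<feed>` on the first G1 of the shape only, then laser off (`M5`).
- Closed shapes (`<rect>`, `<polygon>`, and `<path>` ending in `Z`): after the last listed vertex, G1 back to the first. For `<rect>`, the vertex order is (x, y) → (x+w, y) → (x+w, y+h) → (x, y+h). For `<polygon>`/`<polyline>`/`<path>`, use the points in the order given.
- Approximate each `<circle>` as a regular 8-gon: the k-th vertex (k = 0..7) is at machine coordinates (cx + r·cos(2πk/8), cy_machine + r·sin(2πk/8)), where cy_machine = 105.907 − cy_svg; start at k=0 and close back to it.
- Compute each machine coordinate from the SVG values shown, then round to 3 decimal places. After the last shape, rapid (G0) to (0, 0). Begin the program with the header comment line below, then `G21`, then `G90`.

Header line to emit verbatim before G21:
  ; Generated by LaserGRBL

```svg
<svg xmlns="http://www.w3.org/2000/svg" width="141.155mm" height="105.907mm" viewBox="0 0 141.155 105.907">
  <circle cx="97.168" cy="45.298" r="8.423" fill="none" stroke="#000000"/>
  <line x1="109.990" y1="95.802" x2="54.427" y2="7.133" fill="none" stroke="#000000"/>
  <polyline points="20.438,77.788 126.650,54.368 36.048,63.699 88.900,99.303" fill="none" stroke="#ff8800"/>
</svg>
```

viewBox `0 0 141.155 105.907` with mm width/height → 1 unit = 1 mm. Flip: y_m = 105.907 − y_svg.

**Shape 1** — `<circle>` circle, stroke `#000000` → engrave (S162, F4341). Machine vertices: (105.591,60.609) → (103.124,66.565) → (97.168,69.032) → (91.212,66.565) → (88.745,60.609) → (91.212,54.653) → (97.168,52.186) → (103.124,54.653) → (105.591,60.609). Closed: final G1 returns to the first vertex.

**Shape 2** — `<line>` line segment, stroke `#000000` → engrave (S162, F4341). Machine vertices: (109.990,10.105) → (54.427,98.774). Open path.

**Shape 3** — `<polyline>` open polyline, stroke `#ff8800` → cut (S839, F997). Machine vertices: (20.438,28.119) → (126.650,51.539) → (36.048,42.208) → (88.900,6.604). Open path.

; Generated by LaserGRBL
G21
G90
G0 X105.591 Y60.609
M4 S162
G1 X103.124 Y66.565 F4341
G1 X97.168 Y69.032
G1 X91.212 Y66.565
G1 X88.745 Y60.609
G1 X91.212 Y54.653
G1 X97.168 Y52.186
G1 X103.124 Y54.653
G1 X105.591 Y60.609
M5
G0 X109.990 Y10.105
M4 S162
G1 X54.427 Y98.774 F4341
M5
G0 X20.438 Y28.119
M4 S839
G1 X126.650 Y51.539 F997
G1 X36.048 Y42.208
G1 X88.900 Y6.604
M5
G0 X0.000 Y0.000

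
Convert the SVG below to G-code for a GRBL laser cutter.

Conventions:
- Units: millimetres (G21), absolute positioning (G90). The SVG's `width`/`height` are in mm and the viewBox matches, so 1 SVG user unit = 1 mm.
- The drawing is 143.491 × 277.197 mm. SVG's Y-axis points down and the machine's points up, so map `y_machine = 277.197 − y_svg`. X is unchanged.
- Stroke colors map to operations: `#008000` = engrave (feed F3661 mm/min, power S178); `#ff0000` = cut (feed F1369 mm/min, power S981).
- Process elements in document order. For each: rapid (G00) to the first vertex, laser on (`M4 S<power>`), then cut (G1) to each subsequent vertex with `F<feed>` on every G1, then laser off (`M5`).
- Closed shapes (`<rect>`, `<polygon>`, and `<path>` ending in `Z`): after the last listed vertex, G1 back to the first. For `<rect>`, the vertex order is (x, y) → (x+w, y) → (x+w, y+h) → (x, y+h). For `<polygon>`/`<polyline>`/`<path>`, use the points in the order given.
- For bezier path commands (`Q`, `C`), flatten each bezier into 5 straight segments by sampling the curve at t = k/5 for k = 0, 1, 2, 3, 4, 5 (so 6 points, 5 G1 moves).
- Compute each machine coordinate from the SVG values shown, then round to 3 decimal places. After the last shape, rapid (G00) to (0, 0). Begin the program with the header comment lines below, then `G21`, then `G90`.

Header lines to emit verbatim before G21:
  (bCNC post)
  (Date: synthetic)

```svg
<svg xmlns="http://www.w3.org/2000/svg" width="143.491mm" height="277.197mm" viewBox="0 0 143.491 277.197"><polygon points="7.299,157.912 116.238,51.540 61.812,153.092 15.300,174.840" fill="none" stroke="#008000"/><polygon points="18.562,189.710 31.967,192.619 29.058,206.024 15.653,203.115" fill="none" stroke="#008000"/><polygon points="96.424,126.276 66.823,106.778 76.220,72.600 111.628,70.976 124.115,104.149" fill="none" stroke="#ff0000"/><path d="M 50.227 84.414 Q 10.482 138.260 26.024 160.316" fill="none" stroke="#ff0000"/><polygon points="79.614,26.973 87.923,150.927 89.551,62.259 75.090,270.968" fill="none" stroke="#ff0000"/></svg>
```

viewBox `0 0 143.491 277.197` with mm width/height → 1 unit = 1 mm. Flip: y_m = 277.197 − y_svg.

**Shape 1** — `<polygon>` closed polygon, stroke `#008000` → engrave (S178, F3661). Machine vertices: (7.299,119.285) → (116.238,225.657) → (61.812,124.105) → (15.300,102.357) → (7.299,119.285). Closed: final G1 returns to the first vertex.

**Shape 2** — `<polygon>` regular polygon, stroke `#008000` → engrave (S178, F3661). Machine vertices: (18.562,87.487) → (31.967,84.578) → (29.058,71.173) → (15.653,74.082) → (18.562,87.487). Closed: final G1 returns to the first vertex.

**Shape 3** — `<polygon>` regular polygon, stroke `#ff0000` → cut (S981, F1369). Machine vertices: (96.424,150.921) → (66.823,170.419) → (76.220,204.597) → (111.628,206.221) → (124.115,173.048) → (96.424,150.921). Closed: final G1 returns to the first vertex.

**Shape 4** — `<path>` quadratic bezier, stroke `#ff0000` → cut (S981, F1369). Control points (SVG): P0=(50.227,84.414), P1=(10.482,138.260), P2=(26.024,160.316); sampled at t=k/5. Machine vertices: (50.227,192.783) → (36.540,172.516) → (27.277,154.793) → (22.436,139.612) → (22.019,126.975) → (26.024,116.881). Open path.

**Shape 5** — `<polygon>` closed polygon, stroke `#ff0000` → cut (S981, F1369). Machine vertices: (79.614,250.224) → (87.923,126.270) → (89.551,214.938) → (75.090,6.229) → (79.614,250.224). Closed: final G1 returns to the first vertex.

(bCNC post)
(Date: synthetic)
G21
G90
G00 X7.299 Y119.285
M4 S178
G1 X116.238 Y225.657 F3661
G1 X61.812 Y124.105 F3661
G1 X15.300 Y102.357 F3661
G1 X7.299 Y119.285 F3661
M5
G00 X18.562 Y87.487
M4 S178
G1 X31.967 Y84.578 F3661
G1 X29.058 Y71.173 F3661
G1 X15.653 Y74.082 F3661
G1 X18.562 Y87.487 F3661
M5
G00 X96.424 Y150.921
M4 S981
G1 X66.823 Y170.419 F1369
G1 X76.220 Y204.597 F1369
G1 X111.628 Y206.221 F1369
G1 X124.115 Y173.048 F1369
G1 X96.424 Y150.921 F1369
M5
G00 X50.227 Y192.783
M4 S981
G1 X36.540 Y172.516 F1369
G1 X27.277 Y154.793 F1369
G1 X22.436 Y139.612 F1369
G1 X22.019 Y126.975 F1369
G1 X26.024 Y116.881 F1369
M5
G00 X79.614 Y250.224
M4 S981
G1 X87.923 Y126.270 F1369
G1 X89.551 Y214.938 F1369
G1 X75.090 Y6.229 F1369
G1 X79.614 Y250.224 F1369
M5
G00 X0.000 Y0.000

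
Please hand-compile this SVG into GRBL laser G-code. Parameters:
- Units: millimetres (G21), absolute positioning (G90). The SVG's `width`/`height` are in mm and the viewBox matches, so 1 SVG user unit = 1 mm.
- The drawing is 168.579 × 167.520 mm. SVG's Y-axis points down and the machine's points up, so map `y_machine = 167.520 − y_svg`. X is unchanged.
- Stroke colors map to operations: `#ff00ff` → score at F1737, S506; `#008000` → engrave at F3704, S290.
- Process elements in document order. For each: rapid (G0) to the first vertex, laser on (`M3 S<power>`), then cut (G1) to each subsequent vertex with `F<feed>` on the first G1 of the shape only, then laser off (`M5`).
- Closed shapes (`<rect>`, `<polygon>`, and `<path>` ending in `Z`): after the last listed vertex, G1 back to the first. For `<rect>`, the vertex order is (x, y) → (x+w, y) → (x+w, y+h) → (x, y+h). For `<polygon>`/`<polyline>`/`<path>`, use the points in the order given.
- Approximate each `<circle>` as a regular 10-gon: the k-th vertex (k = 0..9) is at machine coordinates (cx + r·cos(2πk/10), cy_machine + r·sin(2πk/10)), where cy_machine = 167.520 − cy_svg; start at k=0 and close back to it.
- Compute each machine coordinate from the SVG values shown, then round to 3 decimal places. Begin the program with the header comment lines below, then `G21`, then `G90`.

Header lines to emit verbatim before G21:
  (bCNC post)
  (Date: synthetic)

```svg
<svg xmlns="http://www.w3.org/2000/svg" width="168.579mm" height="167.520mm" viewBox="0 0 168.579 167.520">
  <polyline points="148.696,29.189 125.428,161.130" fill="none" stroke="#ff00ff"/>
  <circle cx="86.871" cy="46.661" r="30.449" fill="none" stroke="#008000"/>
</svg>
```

(bCNC post)
(Date: synthetic)
G21
G90
G0 X148.696 Y138.331
M3 S506
G1 X125.428 Y6.390 F1737
M5
G0 X117.320 Y120.859
M3 S290
G1 X111.505 Y138.756 F3704
G1 X96.280 Y149.818
G1 X77.462 Y149.818
G1 X62.237 Y138.756
G1 X56.422 Y120.859
G1 X62.237 Y102.962
G1 X77.462 Y91.900
G1 X96.280 Y91.900
G1 X111.505 Y102.962
G1 X117.320 Y120.859
M5

Since the viewBox matches the mm dimensions, user units are millimetres directly. The only transform is the Y-flip y_m = 167.520 − y_svg.

Shape 1 is a line segment drawn with `<polyline>`. Its stroke #ff00ff means score at S506, F1737. After flipping Y the toolpath is (148.696,138.331) → (125.428,6.390).

Shape 2 is a circle drawn with `<circle>`. Its stroke #008000 means engrave at S290, F3704. After flipping Y the toolpath is (117.320,120.859) → (111.505,138.756) → (96.280,149.818) → (77.462,149.818) → (62.237,138.756) → (56.422,120.859) → (62.237,102.962) → (77.462,91.900) → (96.280,91.900) → (111.505,102.962) → (117.320,120.859), returning to the start.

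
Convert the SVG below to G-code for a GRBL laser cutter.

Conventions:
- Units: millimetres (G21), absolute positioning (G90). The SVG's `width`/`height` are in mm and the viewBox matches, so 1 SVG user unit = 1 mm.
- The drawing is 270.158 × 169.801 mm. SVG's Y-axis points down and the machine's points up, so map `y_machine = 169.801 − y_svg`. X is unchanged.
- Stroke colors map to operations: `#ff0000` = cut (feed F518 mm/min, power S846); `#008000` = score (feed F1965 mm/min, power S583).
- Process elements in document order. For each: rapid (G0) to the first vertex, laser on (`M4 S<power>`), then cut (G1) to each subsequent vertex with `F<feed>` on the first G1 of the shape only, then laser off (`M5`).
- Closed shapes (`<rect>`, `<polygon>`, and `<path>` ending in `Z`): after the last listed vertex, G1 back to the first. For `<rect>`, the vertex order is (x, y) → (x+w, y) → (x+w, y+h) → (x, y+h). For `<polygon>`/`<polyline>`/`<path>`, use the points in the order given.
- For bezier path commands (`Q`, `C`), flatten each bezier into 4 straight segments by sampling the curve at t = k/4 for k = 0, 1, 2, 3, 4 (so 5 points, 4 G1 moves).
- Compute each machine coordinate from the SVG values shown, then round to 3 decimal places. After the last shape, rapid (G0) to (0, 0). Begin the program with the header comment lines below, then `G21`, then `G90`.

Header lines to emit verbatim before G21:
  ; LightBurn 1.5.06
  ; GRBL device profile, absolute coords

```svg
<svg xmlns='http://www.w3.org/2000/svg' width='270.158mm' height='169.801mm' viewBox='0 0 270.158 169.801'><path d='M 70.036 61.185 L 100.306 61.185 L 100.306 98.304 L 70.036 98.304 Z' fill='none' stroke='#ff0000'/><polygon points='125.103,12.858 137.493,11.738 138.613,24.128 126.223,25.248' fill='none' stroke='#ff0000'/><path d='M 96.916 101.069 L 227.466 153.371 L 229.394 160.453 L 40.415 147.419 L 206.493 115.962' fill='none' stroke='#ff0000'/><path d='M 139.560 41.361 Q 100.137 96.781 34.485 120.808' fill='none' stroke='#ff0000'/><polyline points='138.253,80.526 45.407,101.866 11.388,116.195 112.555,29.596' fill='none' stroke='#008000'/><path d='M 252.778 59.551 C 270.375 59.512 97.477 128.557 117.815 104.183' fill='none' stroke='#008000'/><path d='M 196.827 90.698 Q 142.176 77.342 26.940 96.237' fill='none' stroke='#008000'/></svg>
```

viewBox `0 0 270.158 169.801` with mm width/height → 1 unit = 1 mm. Flip: y_m = 169.801 − y_svg.

**Shape 1** — `<path>` rectangle, stroke `#ff0000` → cut (S846, F518). Machine vertices: (70.036,108.616) → (100.306,108.616) → (100.306,71.497) → (70.036,71.497) → (70.036,108.616). Closed: final G1 returns to the first vertex.

**Shape 2** — `<polygon>` regular polygon, stroke `#ff0000` → cut (S846, F518). Machine vertices: (125.103,156.943) → (137.493,158.063) → (138.613,145.673) → (126.223,144.553) → (125.103,156.943). Closed: final G1 returns to the first vertex.

**Shape 3** — `<path>` open polyline, stroke `#ff0000` → cut (S846, F518). Machine vertices: (96.916,68.732) → (227.466,16.430) → (229.394,9.348) → (40.415,22.382) → (206.493,53.839). Open path.

**Shape 4** — `<path>` quadratic bezier, stroke `#ff0000` → cut (S846, F518). Control points (SVG): P0=(139.560,41.361), P1=(100.137,96.781), P2=(34.485,120.808); sampled at t=k/4. Machine vertices: (139.560,128.440) → (118.209,102.692) → (93.580,80.868) → (65.672,62.969) → (34.485,48.993). Open path.

**Shape 5** — `<polyline>` open polyline, stroke `#008000` → score (S583, F1965). Machine vertices: (138.253,89.275) → (45.407,67.935) → (11.388,53.606) → (112.555,140.205). Open path.

**Shape 6** — `<path>` cubic bezier, stroke `#008000` → score (S583, F1965). Control points (SVG): P0=(252.778,59.551), P1=(270.375,59.512), P2=(97.477,128.557), P3=(117.815,104.183); sampled at t=k/4. Machine vertices: (252.778,110.250) → (236.254,99.865) → (184.269,78.808) → (132.797,62.314) → (117.815,65.618). Open path.

**Shape 7** — `<path>` quadratic bezier, stroke `#008000` → score (S583, F1965). Control points (SVG): P0=(196.827,90.698), P1=(142.176,77.342), P2=(26.940,96.237); sampled at t=k/4. Machine vertices: (196.827,79.103) → (165.715,83.765) → (127.030,84.396) → (80.771,80.996) → (26.940,73.564). Open path.

; LightBurn 1.5.06
; GRBL device profile, absolute coords
G21
G90
G0 X70.036 Y108.616
M4 S846
G1 X100.306 Y108.616 F518
G1 X100.306 Y71.497
G1 X70.036 Y71.497
G1 X70.036 Y108.616
M5
G0 X125.103 Y156.943
M4 S846
G1 X137.493 Y158.063 F518
G1 X138.613 Y145.673
G1 X126.223 Y144.553
G1 X125.103 Y156.943
M5
G0 X96.916 Y68.732
M4 S846
G1 X227.466 Y16.430 F518
G1 X229.394 Y9.348
G1 X40.415 Y22.382
G1 X206.493 Y53.839
M5
G0 X139.560 Y128.440
M4 S846
G1 X118.209 Y102.692 F518
G1 X93.580 Y80.868
G1 X65.672 Y62.969
G1 X34.485 Y48.993
M5
G0 X138.253 Y89.275
M4 S583
G1 X45.407 Y67.935 F1965
G1 X11.388 Y53.606
G1 X112.555 Y140.205
M5
G0 X252.778 Y110.250
M4 S583
G1 X236.254 Y99.865 F1965
G1 X184.269 Y78.808
G1 X132.797 Y62.314
G1 X117.815 Y65.618
M5
G0 X196.827 Y79.103
M4 S583
G1 X165.715 Y83.765 F1965
G1 X127.030 Y84.396
G1 X80.771 Y80.996
G1 X26.940 Y73.564
M5
G0 X0.000 Y0.000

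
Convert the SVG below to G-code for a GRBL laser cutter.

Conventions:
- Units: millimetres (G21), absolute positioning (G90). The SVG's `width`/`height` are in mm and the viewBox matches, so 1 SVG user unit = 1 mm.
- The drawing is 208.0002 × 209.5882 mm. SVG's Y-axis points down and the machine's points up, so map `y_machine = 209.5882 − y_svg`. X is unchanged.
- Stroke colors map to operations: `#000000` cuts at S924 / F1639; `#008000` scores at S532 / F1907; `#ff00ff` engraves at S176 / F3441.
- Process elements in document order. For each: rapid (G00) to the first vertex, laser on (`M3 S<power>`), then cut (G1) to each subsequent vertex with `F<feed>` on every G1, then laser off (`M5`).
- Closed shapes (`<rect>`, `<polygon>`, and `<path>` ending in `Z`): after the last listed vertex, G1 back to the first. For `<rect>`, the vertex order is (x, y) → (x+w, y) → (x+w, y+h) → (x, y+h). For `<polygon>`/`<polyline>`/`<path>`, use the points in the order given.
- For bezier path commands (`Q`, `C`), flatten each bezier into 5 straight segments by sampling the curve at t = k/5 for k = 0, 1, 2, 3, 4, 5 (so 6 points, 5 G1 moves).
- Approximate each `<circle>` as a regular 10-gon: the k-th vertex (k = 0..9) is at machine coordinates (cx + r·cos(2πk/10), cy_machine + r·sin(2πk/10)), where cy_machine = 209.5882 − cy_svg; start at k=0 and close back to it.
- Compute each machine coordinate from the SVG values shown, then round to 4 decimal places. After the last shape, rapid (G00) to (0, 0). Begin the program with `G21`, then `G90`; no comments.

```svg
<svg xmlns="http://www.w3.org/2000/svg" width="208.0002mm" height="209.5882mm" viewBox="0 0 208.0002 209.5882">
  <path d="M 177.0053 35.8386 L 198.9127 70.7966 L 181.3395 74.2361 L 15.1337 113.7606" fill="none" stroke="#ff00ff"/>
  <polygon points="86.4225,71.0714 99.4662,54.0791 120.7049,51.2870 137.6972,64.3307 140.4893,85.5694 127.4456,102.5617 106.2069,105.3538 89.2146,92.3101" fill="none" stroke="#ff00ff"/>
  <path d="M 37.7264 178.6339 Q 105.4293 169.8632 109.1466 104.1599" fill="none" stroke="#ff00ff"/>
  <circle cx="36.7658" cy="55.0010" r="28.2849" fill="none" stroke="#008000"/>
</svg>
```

G21
G90
G00 X177.0053 Y173.7496
M3 S176
G1 X198.9127 Y138.7916 F3441
G1 X181.3395 Y135.3521 F3441
G1 X15.1337 Y95.8276 F3441
M5
G00 X86.4225 Y138.5168
M3 S176
G1 X99.4662 Y155.5091 F3441
G1 X120.7049 Y158.3012 F3441
G1 X137.6972 Y145.2575 F3441
G1 X140.4893 Y124.0188 F3441
G1 X127.4456 Y107.0265 F3441
G1 X106.2069 Y104.2344 F3441
G1 X89.2146 Y117.2781 F3441
G1 X86.4225 Y138.5168 F3441
M5
G00 X37.7264 Y30.9543
M3 S176
G1 X62.2481 Y36.7399 F3441
G1 X81.6510 Y47.0801 F3441
G1 X95.9351 Y61.9749 F3441
G1 X105.1003 Y81.4243 F3441
G1 X109.1466 Y105.4283 F3441
M5
G00 X65.0507 Y154.5872
M3 S532
G1 X59.6488 Y171.2126 F1907
G1 X45.5063 Y181.4877 F1907
G1 X28.0253 Y181.4877 F1907
G1 X13.8828 Y171.2126 F1907
G1 X8.4809 Y154.5872 F1907
G1 X13.8828 Y137.9618 F1907
G1 X28.0253 Y127.6867 F1907
G1 X45.5063 Y127.6867 F1907
G1 X59.6488 Y137.9618 F1907
G1 X65.0507 Y154.5872 F1907
M5
G00 X0.0000 Y0.0000

Since the viewBox matches the mm dimensions, user units are millimetres directly. The only transform is the Y-flip y_m = 209.5882 − y_svg.

Shape 1 is a open polyline drawn with `<path>`. Its stroke #ff00ff means engrave at S176, F3441. After flipping Y the toolpath is (177.0053,173.7496) → (198.9127,138.7916) → (181.3395,135.3521) → (15.1337,95.8276).

Shape 2 is a regular polygon drawn with `<polygon>`. Its stroke #ff00ff means engrave at S176, F3441. After flipping Y the toolpath is (86.4225,138.5168) → (99.4662,155.5091) → (120.7049,158.3012) → (137.6972,145.2575) → (140.4893,124.0188) → (127.4456,107.0265) → (106.2069,104.2344) → (89.2146,117.2781) → (86.4225,138.5168), returning to the start.

Shape 3 is a quadratic bezier drawn with `<path>`. Its stroke #ff00ff means engrave at S176, F3441. After flipping Y the toolpath is (37.7264,30.9543) → (62.2481,36.7399) → (81.6510,47.0801) → (95.9351,61.9749) → (105.1003,81.4243) → (109.1466,105.4283).

Shape 4 is a circle drawn with `<circle>`. Its stroke #008000 means score at S532, F1907. After flipping Y the toolpath is (65.0507,154.5872) → (59.6488,171.2126) → (45.5063,181.4877) → (28.0253,181.4877) → (13.8828,171.2126) → (8.4809,154.5872) → (13.8828,137.9618) → (28.0253,127.6867) → (45.5063,127.6867) → (59.6488,137.9618) → (65.0507,154.5872), returning to the start.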